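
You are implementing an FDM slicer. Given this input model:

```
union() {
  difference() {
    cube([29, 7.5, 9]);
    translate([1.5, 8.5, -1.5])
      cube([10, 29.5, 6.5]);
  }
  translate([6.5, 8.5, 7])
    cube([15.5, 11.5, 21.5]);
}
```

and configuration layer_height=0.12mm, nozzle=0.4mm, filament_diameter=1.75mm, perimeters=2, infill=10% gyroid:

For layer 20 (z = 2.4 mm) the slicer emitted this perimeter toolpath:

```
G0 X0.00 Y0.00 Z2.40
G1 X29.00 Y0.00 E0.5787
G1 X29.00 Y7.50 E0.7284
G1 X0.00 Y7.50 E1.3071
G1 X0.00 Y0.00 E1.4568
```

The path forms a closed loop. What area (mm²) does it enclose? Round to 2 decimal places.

Apply the shoelace formula to the sequence of (X, Y) vertices; enclosed area = 217.50 mm².

217.50 mm²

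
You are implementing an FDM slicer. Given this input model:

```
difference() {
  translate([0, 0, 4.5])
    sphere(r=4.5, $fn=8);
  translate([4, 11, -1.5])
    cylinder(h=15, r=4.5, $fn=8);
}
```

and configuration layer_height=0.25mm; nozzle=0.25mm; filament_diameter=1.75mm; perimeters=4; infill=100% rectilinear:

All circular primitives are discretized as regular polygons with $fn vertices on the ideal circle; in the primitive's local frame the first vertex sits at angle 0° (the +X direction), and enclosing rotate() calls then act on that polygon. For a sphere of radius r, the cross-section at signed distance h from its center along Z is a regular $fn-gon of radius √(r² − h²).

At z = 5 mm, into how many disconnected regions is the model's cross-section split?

1

At z = 5 mm: the r=4.5 sphere contributes a regular 8-gon of circumradius √(4.5²−0.5²) = 4.472; the r=4.5 cylinder at (4, 11) contributes a regular 8-gon of circumradius 4.5; Taking the first minus the rest: starting from the r=4.5 sphere, the r=4.5 cylinder at (4, 11) misses the remaining region (no effect) — 1 connected region. The result has 1 disconnected region.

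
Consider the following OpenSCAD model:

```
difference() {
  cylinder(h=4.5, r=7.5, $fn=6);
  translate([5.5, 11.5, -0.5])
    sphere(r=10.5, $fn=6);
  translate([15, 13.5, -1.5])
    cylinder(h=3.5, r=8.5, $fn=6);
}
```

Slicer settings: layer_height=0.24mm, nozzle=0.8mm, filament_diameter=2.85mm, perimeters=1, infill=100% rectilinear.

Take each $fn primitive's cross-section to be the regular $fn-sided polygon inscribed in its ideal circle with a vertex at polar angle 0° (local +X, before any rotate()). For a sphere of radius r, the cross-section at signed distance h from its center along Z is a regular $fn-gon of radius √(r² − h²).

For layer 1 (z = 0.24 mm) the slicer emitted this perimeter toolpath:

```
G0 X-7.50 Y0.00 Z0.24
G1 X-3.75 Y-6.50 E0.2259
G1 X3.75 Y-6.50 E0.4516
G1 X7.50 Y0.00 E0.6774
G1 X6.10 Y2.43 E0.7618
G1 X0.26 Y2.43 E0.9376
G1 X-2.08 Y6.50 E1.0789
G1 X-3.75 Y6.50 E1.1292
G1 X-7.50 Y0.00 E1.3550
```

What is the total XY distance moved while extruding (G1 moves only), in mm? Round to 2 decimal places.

45.02 mm

Sum the Euclidean lengths of each G1 segment: total = 45.02 mm.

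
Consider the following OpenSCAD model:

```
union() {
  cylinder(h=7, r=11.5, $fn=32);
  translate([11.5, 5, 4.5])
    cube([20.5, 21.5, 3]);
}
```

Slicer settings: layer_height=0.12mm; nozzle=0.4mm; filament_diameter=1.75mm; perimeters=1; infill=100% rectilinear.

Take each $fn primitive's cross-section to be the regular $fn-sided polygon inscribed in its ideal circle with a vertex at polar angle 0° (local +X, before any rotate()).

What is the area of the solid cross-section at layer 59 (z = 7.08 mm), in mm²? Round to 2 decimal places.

440.75 mm²

At z = 7.08 mm: the cylinder is absent (z outside [0, 7]); the cube at (11.5, 5) is present — its section is the full 20.5×21.5 rectangle (area 440.75 mm²); Taking the union: only the 20.5×21.5 cube at (11.5, 5) is present, so the union is just that shape — area = 440.75 mm². Overall, the cross-section is a single solid region. Net area = 440.75 mm².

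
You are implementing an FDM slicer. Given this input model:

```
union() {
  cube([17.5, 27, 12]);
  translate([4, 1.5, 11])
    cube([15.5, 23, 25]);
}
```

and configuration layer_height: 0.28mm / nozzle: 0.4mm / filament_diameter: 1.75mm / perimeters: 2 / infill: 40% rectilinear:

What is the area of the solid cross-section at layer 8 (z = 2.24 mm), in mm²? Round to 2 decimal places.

At z = 2.24 mm: the cube is present — its section is the full 17.5×27 rectangle (area 472.50 mm²); the cube at (4, 1.5) is absent (z outside [11, 36]); Merging all regions: only the 17.5×27 cube is present, so the union is just that shape — area = 472.50 mm². Overall, the cross-section is a single solid region. Net area = 472.50 mm².

472.50 mm²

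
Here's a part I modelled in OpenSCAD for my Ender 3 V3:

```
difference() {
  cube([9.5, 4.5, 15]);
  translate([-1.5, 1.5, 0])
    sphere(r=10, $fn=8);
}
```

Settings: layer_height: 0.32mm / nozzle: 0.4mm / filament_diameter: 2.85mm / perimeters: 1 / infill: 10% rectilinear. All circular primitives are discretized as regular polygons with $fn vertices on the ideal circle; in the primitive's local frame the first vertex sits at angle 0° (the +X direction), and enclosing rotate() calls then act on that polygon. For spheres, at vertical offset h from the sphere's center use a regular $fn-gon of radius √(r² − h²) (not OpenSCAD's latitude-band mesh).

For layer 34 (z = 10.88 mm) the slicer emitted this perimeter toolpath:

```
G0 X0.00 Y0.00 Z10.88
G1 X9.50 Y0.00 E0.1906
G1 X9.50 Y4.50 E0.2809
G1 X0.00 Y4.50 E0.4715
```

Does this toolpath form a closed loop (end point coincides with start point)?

Start point (G0): (0.00, 0.00). End point (last G1): the path does not return to the start — open.

no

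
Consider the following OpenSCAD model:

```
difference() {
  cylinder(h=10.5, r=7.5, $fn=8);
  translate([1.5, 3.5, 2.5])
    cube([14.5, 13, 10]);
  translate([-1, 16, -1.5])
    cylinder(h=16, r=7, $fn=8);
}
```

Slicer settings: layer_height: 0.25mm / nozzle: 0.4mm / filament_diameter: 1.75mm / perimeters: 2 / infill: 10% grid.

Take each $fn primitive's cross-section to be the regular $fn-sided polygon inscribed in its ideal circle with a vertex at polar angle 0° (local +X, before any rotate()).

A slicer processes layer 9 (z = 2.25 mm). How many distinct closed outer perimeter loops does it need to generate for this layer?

1

At z = 2.25 mm: the r=7.5 cylinder contributes a regular 8-gon of circumradius 7.5; the cube at (1.5, 3.5) does not reach this height (z outside [2.5, 12.5]); the cylinder at (-1, 16): section is a regular 8-gon, circumradius r=7; After the difference (first − rest): starting from the r=7.5 cylinder, the r=7 cylinder at (-1, 16) misses the remaining region (no effect) — 1 connected region. The result has 1 disconnected region.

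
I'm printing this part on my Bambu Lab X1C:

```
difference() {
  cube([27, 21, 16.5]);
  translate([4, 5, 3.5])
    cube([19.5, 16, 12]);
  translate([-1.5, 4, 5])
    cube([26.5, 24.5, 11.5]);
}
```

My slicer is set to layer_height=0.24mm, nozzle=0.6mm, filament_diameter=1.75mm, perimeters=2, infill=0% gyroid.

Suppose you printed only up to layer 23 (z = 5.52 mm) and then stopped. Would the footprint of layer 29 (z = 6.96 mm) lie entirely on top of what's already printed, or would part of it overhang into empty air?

entirely on top

Compare the two slices. At z = 5.52: the cube is present — its section is the full 27×21 rectangle (area 567.00 mm²); the 19.5×16 cube at (4, 5) contributes its full rectangle (area 312.00 mm²); the cube at (-1.5, 4) is present — its section is the full 26.5×24.5 rectangle (area 649.25 mm²); After the difference (first − rest): starting from the 27×21 cube (567.00 mm²), the 19.5×16 cube at (4, 5) lies inside it touching the edge (removes its full 312.00 mm²); the 26.5×24.5 cube at (-1.5, 4) partially overlaps it — only the 113.00 mm² overlap (of its 649.25 mm²) is removed, clipping the outline — area = 142.00 mm². At z = 6.96: the cube (footprint 27×21) is included at this height (area 567.00 mm²); the cube at (4, 5) (footprint 19.5×16) is included at this height (area 312.00 mm²); the cube at (-1.5, 4) (footprint 26.5×24.5) is included at this height (area 649.25 mm²); Subtracting the remaining from the first: starting from the 27×21 cube (567.00 mm²), the 19.5×16 cube at (4, 5) lies inside it touching the edge (removes its full 312.00 mm²); the 26.5×24.5 cube at (-1.5, 4) partially overlaps it — only the 113.00 mm² overlap (of its 649.25 mm²) is removed, clipping the outline — area = 142.00 mm². Checking containment: the cross-section at z = 6.96 is a subset of the cross-section at z = 5.52.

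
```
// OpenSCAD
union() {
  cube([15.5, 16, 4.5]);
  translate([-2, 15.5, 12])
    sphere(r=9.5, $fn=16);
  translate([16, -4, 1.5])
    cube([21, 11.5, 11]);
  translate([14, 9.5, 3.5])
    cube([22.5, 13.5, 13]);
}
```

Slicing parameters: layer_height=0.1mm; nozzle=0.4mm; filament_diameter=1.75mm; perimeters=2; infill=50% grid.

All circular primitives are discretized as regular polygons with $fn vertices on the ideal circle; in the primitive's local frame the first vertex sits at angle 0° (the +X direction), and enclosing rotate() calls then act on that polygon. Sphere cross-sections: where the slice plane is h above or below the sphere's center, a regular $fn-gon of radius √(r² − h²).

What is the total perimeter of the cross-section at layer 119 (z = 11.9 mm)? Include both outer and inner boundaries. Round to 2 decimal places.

At z = 11.9 mm: the cube is absent (z outside [0, 4.5]); the r=9.5 sphere at (-2, 15.5) slices to a regular 16-gon of circumradius 9.499 (√(r²−h²) with h=0.1 from center) (perimeter = 2·16·9.499·sin(180°/16) = 59.30 mm); the 21×11.5 cube at (16, -4) contributes its full rectangle (perimeter 65.00 mm); the 22.5×13.5 cube at (14, 9.5) contributes its full rectangle (perimeter 72.00 mm); Taking the union: the 3 present regions are separate (no shared area or edge), so areas and boundary lengths simply add and each stays a separate island — boundary = 196.30 mm. Overall, the cross-section has 3 separate islands. Total boundary length (outer) = 196.30 mm.

196.30 mm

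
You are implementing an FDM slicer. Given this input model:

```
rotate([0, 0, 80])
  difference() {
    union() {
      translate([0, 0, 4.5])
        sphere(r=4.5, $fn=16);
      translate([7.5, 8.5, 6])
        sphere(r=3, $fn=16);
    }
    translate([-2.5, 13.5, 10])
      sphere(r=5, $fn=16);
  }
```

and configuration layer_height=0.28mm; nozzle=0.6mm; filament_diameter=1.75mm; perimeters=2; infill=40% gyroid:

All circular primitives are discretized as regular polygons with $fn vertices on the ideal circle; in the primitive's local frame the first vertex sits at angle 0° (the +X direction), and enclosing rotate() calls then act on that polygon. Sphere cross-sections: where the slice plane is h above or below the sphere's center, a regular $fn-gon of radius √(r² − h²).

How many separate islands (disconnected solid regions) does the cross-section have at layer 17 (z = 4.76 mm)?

2

At z = 4.76 mm: the sphere: section is a regular 16-gon, circumradius = √(r²−h²) = √(4.5²−0.26²) = 4.492; the r=3 sphere at (7.5, 8.5) slices to a regular 16-gon of circumradius 2.732 (√(r²−h²) with h=1.24 from center); Taking the union: the 2 present regions are separate (no shared area or edge), so areas and boundary lengths simply add and each stays a separate island — 2 connected regions; the sphere at (-2.5, 13.5) is not intersected at this z (|z−center|=5.240 > r=5); Taking the first minus the rest: none of the subtracted shapes is present at this height, so the result so far is unchanged — 2 connected regions; (rotated 80° about Z; rotation is an isometry so areas/perimeters/island counts are preserved). Overall, the cross-section has 2 separate islands. Island count = 2.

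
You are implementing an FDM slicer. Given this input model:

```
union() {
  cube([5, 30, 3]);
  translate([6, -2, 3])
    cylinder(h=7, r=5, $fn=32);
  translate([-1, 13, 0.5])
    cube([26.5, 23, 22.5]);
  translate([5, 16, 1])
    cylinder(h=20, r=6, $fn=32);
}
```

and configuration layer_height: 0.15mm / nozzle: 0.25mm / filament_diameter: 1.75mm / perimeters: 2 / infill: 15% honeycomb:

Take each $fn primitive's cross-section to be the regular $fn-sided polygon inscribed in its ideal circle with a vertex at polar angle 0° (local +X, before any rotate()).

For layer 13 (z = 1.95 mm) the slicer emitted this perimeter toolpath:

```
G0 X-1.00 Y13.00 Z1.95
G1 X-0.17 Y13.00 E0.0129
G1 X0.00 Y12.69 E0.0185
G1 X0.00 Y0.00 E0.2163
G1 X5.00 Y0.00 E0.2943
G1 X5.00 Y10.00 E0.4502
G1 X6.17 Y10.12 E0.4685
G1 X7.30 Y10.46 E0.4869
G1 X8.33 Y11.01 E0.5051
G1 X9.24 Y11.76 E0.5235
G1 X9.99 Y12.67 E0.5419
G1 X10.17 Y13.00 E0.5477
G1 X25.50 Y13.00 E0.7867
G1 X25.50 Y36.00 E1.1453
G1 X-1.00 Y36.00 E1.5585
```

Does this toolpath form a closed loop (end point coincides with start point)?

Start point (G0): (-1.00, 13.00). End point (last G1): the path does not return to the start — open.

no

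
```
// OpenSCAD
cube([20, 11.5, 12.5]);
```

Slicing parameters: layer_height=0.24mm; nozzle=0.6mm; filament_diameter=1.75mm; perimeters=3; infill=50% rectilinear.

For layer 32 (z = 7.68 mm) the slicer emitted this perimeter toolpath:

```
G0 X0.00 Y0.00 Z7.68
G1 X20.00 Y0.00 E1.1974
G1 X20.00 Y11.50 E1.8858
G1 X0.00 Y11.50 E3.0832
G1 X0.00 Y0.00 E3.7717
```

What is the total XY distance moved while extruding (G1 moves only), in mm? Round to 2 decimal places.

63.00 mm

Sum the Euclidean lengths of each G1 segment: total = 63.00 mm.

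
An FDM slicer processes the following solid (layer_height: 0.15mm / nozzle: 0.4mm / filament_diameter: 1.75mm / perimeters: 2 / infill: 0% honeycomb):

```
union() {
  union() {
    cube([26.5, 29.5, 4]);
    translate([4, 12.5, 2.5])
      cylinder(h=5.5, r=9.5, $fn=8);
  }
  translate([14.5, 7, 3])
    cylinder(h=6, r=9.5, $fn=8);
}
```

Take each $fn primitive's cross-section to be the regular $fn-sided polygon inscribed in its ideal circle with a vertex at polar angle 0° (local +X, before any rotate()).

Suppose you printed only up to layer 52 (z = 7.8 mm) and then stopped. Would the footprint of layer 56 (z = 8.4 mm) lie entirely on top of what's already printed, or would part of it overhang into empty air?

Compare the two slices. At z = 7.8: the cube is absent (z outside [0, 4]); the r=9.5 cylinder at (4, 12.5) contributes a regular 8-gon of circumradius 9.5 (area = (8/2)·9.500²·sin(360°/8) = 255.27 mm²); Taking the union: only the r=9.5 cylinder at (4, 12.5) is present, so the union is just that shape — area = 255.27 mm²; the r=9.5 cylinder at (14.5, 7) gives a regular 8-gon of circumradius 9.5 (constant along its height) (area = (8/2)·9.500²·sin(360°/8) = 255.27 mm²); Taking the union: the regions partially overlap — summed areas 510.53 mm² minus the doubly-counted overlap 57.75 mm² gives 452.78 mm² — area = 452.78 mm². At z = 8.4: the cube does not reach this height (z outside [0, 4]); the cylinder at (4, 12.5) is not intersected at this z (z outside [2.5, 8]); Taking the union: nothing is present at this height; the r=9.5 cylinder at (14.5, 7) contributes a regular 8-gon of circumradius 9.5 (area = (8/2)·9.500²·sin(360°/8) = 255.27 mm²); Merging all regions: only the r=9.5 cylinder at (14.5, 7) is present, so the union is just that shape — area = 255.27 mm². Checking containment: the cross-section at z = 8.4 is a subset of the cross-section at z = 7.8.

entirely on top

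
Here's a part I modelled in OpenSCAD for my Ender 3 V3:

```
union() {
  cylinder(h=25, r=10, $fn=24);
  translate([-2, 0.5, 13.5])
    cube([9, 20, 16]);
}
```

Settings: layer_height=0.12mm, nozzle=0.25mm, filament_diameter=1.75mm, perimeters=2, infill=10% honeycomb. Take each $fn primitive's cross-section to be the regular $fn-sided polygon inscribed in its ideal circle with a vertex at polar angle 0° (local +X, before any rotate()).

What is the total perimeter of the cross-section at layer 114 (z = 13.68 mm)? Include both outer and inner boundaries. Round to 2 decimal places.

At z = 13.68 mm: the r=10 cylinder gives a regular 24-gon of circumradius 10 (constant along its height) (perimeter = 2·24·10.000·sin(180°/24) = 62.65 mm); the cube at (-2, 0.5) is present — its section is the full 9×20 rectangle (perimeter 58.00 mm); Combining (union): the regions partially overlap (shared area 78.56 mm²), so the edge portions inside another operand are dropped and the merged outline is re-measured after clipping — boundary = 86.03 mm. Overall, the cross-section is a single solid region. Total boundary length (outer) = 86.03 mm.

86.03 mm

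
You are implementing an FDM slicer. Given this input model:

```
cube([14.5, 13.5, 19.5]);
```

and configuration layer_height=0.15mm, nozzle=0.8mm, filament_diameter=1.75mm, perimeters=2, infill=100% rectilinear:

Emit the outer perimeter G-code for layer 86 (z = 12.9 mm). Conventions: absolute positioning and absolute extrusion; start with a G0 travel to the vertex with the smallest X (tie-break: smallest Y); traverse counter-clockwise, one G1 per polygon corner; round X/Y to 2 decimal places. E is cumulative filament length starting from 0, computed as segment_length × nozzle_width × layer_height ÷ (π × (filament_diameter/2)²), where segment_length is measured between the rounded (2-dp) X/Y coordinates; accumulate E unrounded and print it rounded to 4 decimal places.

At z = 12.9 mm: the 14.5×13.5 cube contributes its full rectangle. The outline is a single polygon with 4 vertices. Extrusion per mm of travel: 0.8 × 0.15 / (π × 0.875²) = 0.049890. Accumulating E over each segment gives final E = 2.7939.

G0 X0.00 Y0.00 Z12.90
G1 X14.50 Y0.00 E0.7234
G1 X14.50 Y13.50 E1.3969
G1 X0.00 Y13.50 E2.1203
G1 X0.00 Y0.00 E2.7939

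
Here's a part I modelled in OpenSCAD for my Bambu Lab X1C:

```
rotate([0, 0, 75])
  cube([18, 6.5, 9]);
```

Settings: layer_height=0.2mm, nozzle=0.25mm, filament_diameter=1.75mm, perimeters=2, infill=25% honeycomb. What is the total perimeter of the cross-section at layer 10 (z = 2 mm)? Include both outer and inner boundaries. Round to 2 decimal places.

49.00 mm

At z = 2 mm: the 18×6.5 cube contributes its full rectangle (perimeter 49.00 mm); (whole slice rotated 75° about Z — lengths, areas and connectivity unchanged). Overall, the cross-section is a single solid region. Total boundary length (outer) = 49.00 mm.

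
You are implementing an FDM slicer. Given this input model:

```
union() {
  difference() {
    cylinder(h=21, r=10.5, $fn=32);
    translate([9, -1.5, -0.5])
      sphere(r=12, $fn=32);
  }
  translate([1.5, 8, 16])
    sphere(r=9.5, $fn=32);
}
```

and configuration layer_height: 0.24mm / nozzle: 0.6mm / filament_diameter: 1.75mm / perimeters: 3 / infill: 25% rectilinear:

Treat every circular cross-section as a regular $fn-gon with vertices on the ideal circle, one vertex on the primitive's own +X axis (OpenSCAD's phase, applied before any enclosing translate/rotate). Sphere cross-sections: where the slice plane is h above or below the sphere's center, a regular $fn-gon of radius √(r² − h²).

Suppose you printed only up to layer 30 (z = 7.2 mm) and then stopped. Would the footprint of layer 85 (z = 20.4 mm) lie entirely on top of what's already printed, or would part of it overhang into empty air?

Compare the two slices. At z = 7.2: the r=10.5 cylinder gives a regular 32-gon of circumradius 10.5 (constant along its height) (area = (32/2)·10.500²·sin(360°/32) = 344.14 mm²); the sphere at (9, -1.5): section is a regular 32-gon, circumradius = √(r²−h²) = √(12²−7.7²) = 9.204 (area = (32/2)·9.204²·sin(360°/32) = 264.42 mm²); After the difference (first − rest): starting from the r=10.5 cylinder (344.14 mm²), the r=12 sphere at (9, -1.5) partially overlaps it — only the 129.75 mm² overlap (of its 264.42 mm²) is removed, clipping the outline — area = 214.38 mm²; the r=9.5 sphere at (1.5, 8) contributes a regular 32-gon of circumradius √(9.5²−8.8²) = 3.579 (area = (32/2)·3.579²·sin(360°/32) = 39.99 mm²); Combining (union): the regions partially overlap — summed areas 254.37 mm² minus the doubly-counted overlap 33.05 mm² gives 221.32 mm² — area = 221.32 mm². At z = 20.4: the cylinder: section is a regular 32-gon, circumradius r=10.5 (area = (32/2)·10.500²·sin(360°/32) = 344.14 mm²); the sphere at (9, -1.5) is absent (|z−center|=20.900 > r=12); Taking the first minus the rest: none of the subtracted shapes is present at this height, so the r=10.5 cylinder is unchanged — area = 344.14 mm²; the r=9.5 sphere at (1.5, 8) contributes a regular 32-gon of circumradius √(9.5²−4.4²) = 8.420 (area = (32/2)·8.420²·sin(360°/32) = 221.28 mm²); Combining (union): the regions partially overlap — summed areas 565.42 mm² minus the doubly-counted overlap 128.64 mm² gives 436.78 mm² — area = 436.78 mm². Checking containment: at z = 20.4 the cross-section extends beyond the z = 7.2 cross-section by about 215.46 mm².

part overhangs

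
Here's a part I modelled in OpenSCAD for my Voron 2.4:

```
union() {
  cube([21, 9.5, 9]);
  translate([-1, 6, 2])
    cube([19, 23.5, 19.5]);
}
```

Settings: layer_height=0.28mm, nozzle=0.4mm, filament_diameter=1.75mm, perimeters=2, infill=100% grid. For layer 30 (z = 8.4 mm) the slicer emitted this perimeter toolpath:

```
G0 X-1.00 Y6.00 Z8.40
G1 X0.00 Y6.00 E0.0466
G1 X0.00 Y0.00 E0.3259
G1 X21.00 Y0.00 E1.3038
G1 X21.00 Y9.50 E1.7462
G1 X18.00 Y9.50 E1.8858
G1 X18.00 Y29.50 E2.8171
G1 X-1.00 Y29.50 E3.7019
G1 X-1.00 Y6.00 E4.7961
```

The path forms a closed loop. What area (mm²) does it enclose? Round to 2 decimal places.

Apply the shoelace formula to the sequence of (X, Y) vertices; enclosed area = 583.00 mm².

583.00 mm²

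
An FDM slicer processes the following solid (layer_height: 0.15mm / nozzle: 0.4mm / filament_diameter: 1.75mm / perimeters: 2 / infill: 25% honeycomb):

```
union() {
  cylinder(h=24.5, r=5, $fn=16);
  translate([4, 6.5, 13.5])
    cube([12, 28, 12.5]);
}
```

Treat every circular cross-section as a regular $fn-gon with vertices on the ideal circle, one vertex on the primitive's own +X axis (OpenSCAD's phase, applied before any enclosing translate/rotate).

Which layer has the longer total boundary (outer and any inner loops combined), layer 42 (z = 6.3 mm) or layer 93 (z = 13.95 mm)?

Layer 42 (z = 6.3): the r=5 cylinder contributes a regular 16-gon of circumradius 5 (perimeter = 2·16·5.000·sin(180°/16) = 31.21 mm); the cube at (4, 6.5) is absent (z outside [13.5, 26]); Taking the union: only the r=5 cylinder is present, so the union is just that shape — boundary = 31.21 mm. So its perimeter = 31.21 mm. Layer 93 (z = 13.95): the r=5 cylinder gives a regular 16-gon of circumradius 5 (constant along its height) (perimeter = 2·16·5.000·sin(180°/16) = 31.21 mm); the cube at (4, 6.5) (footprint 12×28) is included at this height (perimeter 80.00 mm); Taking the union: the 2 present regions are separate (no shared area or edge), so areas and boundary lengths simply add and each stays a separate island — boundary = 111.21 mm. So its perimeter = 111.21 mm. Layer 93 is larger (111.21 vs 31.21 mm).

layer 93 (z = 13.95 mm)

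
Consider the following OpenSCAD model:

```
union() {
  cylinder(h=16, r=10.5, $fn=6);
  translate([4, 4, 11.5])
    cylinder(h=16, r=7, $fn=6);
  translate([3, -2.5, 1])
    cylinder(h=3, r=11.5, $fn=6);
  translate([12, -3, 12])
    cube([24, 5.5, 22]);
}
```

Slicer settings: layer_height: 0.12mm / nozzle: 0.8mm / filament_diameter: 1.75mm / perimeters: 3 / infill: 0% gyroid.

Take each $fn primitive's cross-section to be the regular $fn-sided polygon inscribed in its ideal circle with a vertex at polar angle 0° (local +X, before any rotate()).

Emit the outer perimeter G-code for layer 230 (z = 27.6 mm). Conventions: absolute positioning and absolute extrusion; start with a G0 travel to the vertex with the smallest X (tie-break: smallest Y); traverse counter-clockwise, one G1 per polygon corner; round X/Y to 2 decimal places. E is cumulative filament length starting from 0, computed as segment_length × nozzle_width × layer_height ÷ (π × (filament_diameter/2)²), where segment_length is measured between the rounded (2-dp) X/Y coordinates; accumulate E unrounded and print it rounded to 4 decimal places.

At z = 27.6 mm: the cylinder does not reach this height (z outside [0, 16]); the cylinder at (4, 4) is absent (z outside [11.5, 27.5]); the cylinder at (3, -2.5) is absent (z outside [1, 4]); the cube at (12, -3) (footprint 24×5.5) is included at this height; Merging all regions: only the 24×5.5 cube at (12, -3) is present, so the union is just that shape — 1 connected region. The outline is a single polygon with 4 vertices. Extrusion per mm of travel: 0.8 × 0.12 / (π × 0.875²) = 0.039912. Accumulating E over each segment gives final E = 2.3548.

G0 X12.00 Y-3.00 Z27.60
G1 X36.00 Y-3.00 E0.9579
G1 X36.00 Y2.50 E1.1774
G1 X12.00 Y2.50 E2.1353
G1 X12.00 Y-3.00 E2.3548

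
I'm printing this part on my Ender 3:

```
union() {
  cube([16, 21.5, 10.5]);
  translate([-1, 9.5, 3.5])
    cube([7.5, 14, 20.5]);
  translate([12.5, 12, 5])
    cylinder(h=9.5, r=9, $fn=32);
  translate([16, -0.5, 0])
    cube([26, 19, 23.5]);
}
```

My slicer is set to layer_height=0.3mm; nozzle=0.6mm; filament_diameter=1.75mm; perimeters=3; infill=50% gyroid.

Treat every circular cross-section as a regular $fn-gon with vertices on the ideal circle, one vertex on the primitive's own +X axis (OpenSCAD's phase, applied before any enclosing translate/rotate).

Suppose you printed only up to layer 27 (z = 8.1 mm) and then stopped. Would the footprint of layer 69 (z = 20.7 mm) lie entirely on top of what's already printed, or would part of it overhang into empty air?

Compare the two slices. At z = 8.1: the cube is present — its section is the full 16×21.5 rectangle (area 344.00 mm²); the cube at (-1, 9.5) (footprint 7.5×14) is included at this height (area 105.00 mm²); the r=9 cylinder at (12.5, 12) gives a regular 32-gon of circumradius 9 (constant along its height) (area = (32/2)·9.000²·sin(360°/32) = 252.84 mm²); the 26×19 cube at (16, -0.5) contributes its full rectangle (area 494.00 mm²); Merging all regions: the regions partially overlap — summed areas 1195.84 mm² minus the doubly-counted overlap 328.17 mm² gives 867.67 mm² — area = 867.67 mm². At z = 20.7: the cube is absent (z outside [0, 10.5]); the cube at (-1, 9.5) is present — its section is the full 7.5×14 rectangle (area 105.00 mm²); the cylinder at (12.5, 12) is not intersected at this z (z outside [5, 14.5]); the 26×19 cube at (16, -0.5) contributes its full rectangle (area 494.00 mm²); Taking the union: the 2 present regions are separate (no shared area or edge), so areas and boundary lengths simply add and each stays a separate island — area = 599.00 mm². Checking containment: the cross-section at z = 20.7 is a subset of the cross-section at z = 8.1.

entirely on top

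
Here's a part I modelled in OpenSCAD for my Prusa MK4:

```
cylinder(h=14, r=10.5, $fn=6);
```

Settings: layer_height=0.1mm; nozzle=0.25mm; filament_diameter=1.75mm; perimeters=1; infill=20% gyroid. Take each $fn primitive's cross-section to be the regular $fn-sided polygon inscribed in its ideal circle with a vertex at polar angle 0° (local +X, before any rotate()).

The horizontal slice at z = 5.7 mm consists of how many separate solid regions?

1

At z = 5.7 mm: the r=10.5 cylinder gives a regular 6-gon of circumradius 10.5 (constant along its height). The result has 1 disconnected region.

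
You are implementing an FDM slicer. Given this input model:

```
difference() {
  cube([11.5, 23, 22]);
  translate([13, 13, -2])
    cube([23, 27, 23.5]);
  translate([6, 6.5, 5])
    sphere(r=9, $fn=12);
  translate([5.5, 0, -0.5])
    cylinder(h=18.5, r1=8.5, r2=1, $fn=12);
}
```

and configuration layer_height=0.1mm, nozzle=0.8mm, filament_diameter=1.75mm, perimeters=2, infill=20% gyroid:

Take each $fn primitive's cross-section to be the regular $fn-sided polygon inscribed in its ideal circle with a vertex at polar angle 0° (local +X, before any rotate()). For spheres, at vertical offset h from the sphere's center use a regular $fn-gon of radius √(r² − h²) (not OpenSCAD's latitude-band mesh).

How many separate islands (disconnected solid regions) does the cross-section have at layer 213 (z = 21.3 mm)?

1

At z = 21.3 mm: the 11.5×23 cube contributes its full rectangle; the cube at (13, 13) is present — its section is the full 23×27 rectangle; the sphere at (6, 6.5) does not reach this height (|z−center|=16.300 > r=9); the cone at (5.5, 0) does not reach this height (z outside [-0.5, 18]); Subtracting the remaining from the first: starting from the 11.5×23 cube, the 23×27 cube at (13, 13) misses the remaining region (no effect) — 1 connected region. Overall, the cross-section is a single solid region. Island count = 1.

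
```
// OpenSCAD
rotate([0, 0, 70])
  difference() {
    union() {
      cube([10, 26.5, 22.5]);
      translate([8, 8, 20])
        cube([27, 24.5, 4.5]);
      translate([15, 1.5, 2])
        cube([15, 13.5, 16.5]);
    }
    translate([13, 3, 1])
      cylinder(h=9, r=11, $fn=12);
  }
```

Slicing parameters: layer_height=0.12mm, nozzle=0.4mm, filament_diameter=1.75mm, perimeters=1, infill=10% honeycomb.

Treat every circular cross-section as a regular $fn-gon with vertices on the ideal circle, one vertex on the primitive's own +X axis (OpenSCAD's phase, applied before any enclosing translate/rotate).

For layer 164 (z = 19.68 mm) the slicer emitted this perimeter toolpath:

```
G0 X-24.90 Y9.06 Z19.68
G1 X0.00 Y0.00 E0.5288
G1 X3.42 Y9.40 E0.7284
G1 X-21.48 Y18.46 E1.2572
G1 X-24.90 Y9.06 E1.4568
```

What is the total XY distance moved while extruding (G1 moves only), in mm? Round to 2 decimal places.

73.00 mm

Sum the Euclidean lengths of each G1 segment: total = 73.00 mm.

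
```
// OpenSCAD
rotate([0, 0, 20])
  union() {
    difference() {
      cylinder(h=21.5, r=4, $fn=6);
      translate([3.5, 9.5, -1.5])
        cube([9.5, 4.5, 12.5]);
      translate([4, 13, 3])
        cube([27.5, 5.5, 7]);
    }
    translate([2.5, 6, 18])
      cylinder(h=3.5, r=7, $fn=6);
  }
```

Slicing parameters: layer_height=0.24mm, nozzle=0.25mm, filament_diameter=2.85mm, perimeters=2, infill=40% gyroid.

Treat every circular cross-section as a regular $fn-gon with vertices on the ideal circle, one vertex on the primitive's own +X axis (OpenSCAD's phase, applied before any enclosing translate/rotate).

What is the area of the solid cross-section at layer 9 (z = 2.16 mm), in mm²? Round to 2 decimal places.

41.57 mm²

At z = 2.16 mm: the cylinder: section is a regular 6-gon, circumradius r=4 (area = (6/2)·4.000²·sin(360°/6) = 41.57 mm²); the cube at (3.5, 9.5) (footprint 9.5×4.5) is included at this height (area 42.75 mm²); the cube at (4, 13) is absent (z outside [3, 10]); Subtracting the remaining from the first: starting from the r=4 cylinder (41.57 mm²), the 9.5×4.5 cube at (3.5, 9.5) misses the remaining region (no effect) — area = 41.57 mm²; the cylinder at (2.5, 6) is not intersected at this z (z outside [18, 21.5]); Taking the union: only the result so far is present, so the union is just that shape — area = 41.57 mm²; (whole slice rotated 20° about Z — lengths, areas and connectivity unchanged). Overall, the cross-section is a single solid region. Net area = 41.57 mm².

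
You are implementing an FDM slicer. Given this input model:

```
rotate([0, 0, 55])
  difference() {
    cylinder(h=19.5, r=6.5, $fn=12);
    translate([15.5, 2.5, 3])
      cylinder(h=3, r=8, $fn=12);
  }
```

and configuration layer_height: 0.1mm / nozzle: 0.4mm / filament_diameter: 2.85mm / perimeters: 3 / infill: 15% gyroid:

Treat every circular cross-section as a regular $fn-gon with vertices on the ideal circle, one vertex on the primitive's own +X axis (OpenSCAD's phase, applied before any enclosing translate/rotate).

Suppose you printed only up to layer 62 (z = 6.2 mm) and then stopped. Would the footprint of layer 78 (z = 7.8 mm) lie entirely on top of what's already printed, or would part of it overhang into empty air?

Compare the two slices. At z = 6.2: the r=6.5 cylinder gives a regular 12-gon of circumradius 6.5 (constant along its height) (area = (12/2)·6.500²·sin(360°/12) = 126.75 mm²); the cylinder at (15.5, 2.5) is not intersected at this z (z outside [3, 6]); Subtracting the remaining from the first: none of the subtracted shapes is present at this height, so the r=6.5 cylinder is unchanged — area = 126.75 mm²; (whole slice rotated 55° about Z — lengths, areas and connectivity unchanged). At z = 7.8: the cylinder: section is a regular 12-gon, circumradius r=6.5 (area = (12/2)·6.500²·sin(360°/12) = 126.75 mm²); the cylinder at (15.5, 2.5) is not intersected at this z (z outside [3, 6]); After the difference (first − rest): none of the subtracted shapes is present at this height, so the r=6.5 cylinder is unchanged — area = 126.75 mm²; (rotated 55° about Z; rotation is an isometry so areas/perimeters/island counts are preserved). Checking containment: the cross-section at z = 7.8 is a subset of the cross-section at z = 6.2.

entirely on top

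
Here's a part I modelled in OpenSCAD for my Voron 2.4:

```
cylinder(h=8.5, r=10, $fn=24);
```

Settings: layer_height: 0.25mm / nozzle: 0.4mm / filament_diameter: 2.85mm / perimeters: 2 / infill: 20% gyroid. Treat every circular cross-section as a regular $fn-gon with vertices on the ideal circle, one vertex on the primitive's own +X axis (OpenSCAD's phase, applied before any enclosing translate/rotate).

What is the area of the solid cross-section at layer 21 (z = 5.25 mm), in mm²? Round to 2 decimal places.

310.58 mm²

At z = 5.25 mm: the cylinder: section is a regular 24-gon, circumradius r=10 (area = (24/2)·10.000²·sin(360°/24) = 310.58 mm²). Overall, the cross-section is a single solid region. Net area = 310.58 mm².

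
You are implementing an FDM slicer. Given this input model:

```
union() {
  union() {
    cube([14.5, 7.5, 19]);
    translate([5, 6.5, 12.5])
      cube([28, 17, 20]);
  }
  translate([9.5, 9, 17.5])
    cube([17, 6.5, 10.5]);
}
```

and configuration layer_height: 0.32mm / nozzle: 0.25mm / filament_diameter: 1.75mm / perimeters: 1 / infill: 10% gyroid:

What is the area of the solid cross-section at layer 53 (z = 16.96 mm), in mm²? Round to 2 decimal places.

575.25 mm²

At z = 16.96 mm: the cube is present — its section is the full 14.5×7.5 rectangle (area 108.75 mm²); the cube at (5, 6.5) (footprint 28×17) is included at this height (area 476.00 mm²); Combining (union): the regions partially overlap — summed areas 584.75 mm² minus the doubly-counted overlap 9.50 mm² gives 575.25 mm² — area = 575.25 mm²; the cube at (9.5, 9) is not intersected at this z (z outside [17.5, 28]); Merging all regions: only that combined region is present, so the union is just that shape — area = 575.25 mm². Overall, the cross-section is a single solid region. Net area = 575.25 mm².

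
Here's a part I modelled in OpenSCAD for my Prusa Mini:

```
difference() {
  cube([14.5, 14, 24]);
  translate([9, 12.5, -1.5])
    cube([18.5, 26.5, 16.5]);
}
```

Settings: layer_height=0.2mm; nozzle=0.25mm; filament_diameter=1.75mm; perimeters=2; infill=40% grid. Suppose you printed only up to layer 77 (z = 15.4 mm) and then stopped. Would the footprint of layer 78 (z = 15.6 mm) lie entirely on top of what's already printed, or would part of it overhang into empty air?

entirely on top

Compare the two slices. At z = 15.4: the 14.5×14 cube contributes its full rectangle (area 203.00 mm²); the cube at (9, 12.5) does not reach this height (z outside [-1.5, 15]); Subtracting the remaining from the first: none of the subtracted shapes is present at this height, so the 14.5×14 cube is unchanged — area = 203.00 mm². At z = 15.6: the 14.5×14 cube contributes its full rectangle (area 203.00 mm²); the cube at (9, 12.5) does not reach this height (z outside [-1.5, 15]); After the difference (first − rest): none of the subtracted shapes is present at this height, so the 14.5×14 cube is unchanged — area = 203.00 mm². Checking containment: the cross-section at z = 15.6 is a subset of the cross-section at z = 15.4.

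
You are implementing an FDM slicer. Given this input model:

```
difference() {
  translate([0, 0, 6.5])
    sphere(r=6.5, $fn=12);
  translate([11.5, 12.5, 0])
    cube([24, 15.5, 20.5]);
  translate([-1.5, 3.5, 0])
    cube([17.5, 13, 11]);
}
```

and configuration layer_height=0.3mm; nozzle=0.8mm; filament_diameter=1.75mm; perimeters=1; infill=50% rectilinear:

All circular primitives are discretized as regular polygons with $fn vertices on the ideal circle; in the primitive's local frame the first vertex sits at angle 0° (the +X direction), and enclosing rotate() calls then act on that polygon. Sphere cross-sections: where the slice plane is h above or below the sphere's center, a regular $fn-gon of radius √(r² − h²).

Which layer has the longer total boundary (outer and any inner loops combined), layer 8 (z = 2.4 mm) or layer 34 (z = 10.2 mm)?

Layer 8 (z = 2.4): the sphere: section is a regular 12-gon, circumradius = √(r²−h²) = √(6.5²−4.1²) = 5.044 (perimeter = 2·12·5.044·sin(180°/12) = 31.33 mm); the cube at (11.5, 12.5) is present — its section is the full 24×15.5 rectangle (perimeter 79.00 mm); the cube at (-1.5, 3.5) (footprint 17.5×13) is included at this height (perimeter 61.00 mm); Taking the first minus the rest: starting from the r=6.5 sphere, the 24×15.5 cube at (11.5, 12.5) misses the remaining region (no effect); the 17.5×13 cube at (-1.5, 3.5) partially overlaps it — only the 5.43 mm² overlap (of its 227.50 mm²) is removed, clipping the outline — boundary = 31.97 mm. So its perimeter = 31.97 mm. Layer 34 (z = 10.2): the sphere: section is a regular 12-gon, circumradius = √(r²−h²) = √(6.5²−3.7²) = 5.344 (perimeter = 2·12·5.344·sin(180°/12) = 33.20 mm); the cube at (11.5, 12.5) (footprint 24×15.5) is included at this height (perimeter 79.00 mm); the 17.5×13 cube at (-1.5, 3.5) contributes its full rectangle (perimeter 61.00 mm); Taking the first minus the rest: starting from the r=6.5 sphere, the 24×15.5 cube at (11.5, 12.5) misses the remaining region (no effect); the 17.5×13 cube at (-1.5, 3.5) partially overlaps it — only the 7.07 mm² overlap (of its 227.50 mm²) is removed, clipping the outline — boundary = 34.02 mm. So its perimeter = 34.02 mm. Layer 34 is larger (34.02 vs 31.97 mm).

layer 34 (z = 10.2 mm)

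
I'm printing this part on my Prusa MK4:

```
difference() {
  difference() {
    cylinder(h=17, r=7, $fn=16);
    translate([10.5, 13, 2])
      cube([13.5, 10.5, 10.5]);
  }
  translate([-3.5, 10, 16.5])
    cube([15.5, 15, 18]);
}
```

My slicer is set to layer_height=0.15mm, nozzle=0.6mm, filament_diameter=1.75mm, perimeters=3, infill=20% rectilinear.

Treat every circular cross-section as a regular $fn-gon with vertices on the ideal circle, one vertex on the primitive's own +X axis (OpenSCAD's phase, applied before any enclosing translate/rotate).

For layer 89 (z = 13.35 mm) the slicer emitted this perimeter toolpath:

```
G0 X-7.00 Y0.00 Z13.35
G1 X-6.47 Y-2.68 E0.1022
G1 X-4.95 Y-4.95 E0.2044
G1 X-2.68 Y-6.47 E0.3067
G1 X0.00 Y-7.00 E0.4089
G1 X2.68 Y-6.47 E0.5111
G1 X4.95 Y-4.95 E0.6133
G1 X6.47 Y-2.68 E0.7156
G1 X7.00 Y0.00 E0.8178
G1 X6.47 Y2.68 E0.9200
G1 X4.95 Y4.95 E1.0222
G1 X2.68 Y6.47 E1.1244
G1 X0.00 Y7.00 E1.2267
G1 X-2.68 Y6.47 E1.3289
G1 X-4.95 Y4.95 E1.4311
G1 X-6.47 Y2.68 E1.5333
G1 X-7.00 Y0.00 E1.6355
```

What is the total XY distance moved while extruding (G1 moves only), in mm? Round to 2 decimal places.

Sum the Euclidean lengths of each G1 segment: total = 43.71 mm.

43.71 mm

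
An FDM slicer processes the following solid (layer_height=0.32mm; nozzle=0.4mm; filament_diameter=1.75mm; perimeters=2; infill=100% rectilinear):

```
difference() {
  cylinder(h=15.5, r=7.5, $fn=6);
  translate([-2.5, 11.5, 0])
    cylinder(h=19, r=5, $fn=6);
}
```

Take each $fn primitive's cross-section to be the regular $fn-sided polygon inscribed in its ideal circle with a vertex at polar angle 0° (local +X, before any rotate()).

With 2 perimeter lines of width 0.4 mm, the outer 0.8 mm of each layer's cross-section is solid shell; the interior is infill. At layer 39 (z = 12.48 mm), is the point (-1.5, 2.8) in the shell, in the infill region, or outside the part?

At z = 12.48 mm: the cylinder: section is a regular 6-gon, circumradius r=7.5; the cylinder at (-2.5, 11.5): section is a regular 6-gon, circumradius r=5; Taking the first minus the rest: starting from the r=7.5 cylinder, the r=5 cylinder at (-2.5, 11.5) misses the remaining region (no effect) — 1 connected region. Overall, the cross-section is a single solid region. The nearest boundary edge runs (-3.75, 6.50)→(3.75, 6.50); distance from the point to it = 3.70 mm. The point is inside the cross-section and 3.70 mm from the nearest boundary — more than the 0.8 mm shell width (2 × 0.4), so it's in the infill interior.

infill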